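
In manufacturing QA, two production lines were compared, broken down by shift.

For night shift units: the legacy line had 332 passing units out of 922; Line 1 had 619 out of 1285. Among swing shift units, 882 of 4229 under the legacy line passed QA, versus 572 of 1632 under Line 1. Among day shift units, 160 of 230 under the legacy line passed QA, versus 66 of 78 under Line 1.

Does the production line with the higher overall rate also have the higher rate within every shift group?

Yes

Night shift: the legacy line 332/922 = 36.0%, Line 1 619/1285 = 48.2% → Line 1
Swing shift: the legacy line 882/4229 = 20.9%, Line 1 572/1632 = 35.0% → Line 1
Day shift: the legacy line 160/230 = 69.6%, Line 1 66/78 = 84.6% → Line 1
Overall: the legacy line 1374/5381 = 25.5%, Line 1 1257/2995 = 42.0% → Line 1
Line 1 wins overall and in every shift group — no reversal.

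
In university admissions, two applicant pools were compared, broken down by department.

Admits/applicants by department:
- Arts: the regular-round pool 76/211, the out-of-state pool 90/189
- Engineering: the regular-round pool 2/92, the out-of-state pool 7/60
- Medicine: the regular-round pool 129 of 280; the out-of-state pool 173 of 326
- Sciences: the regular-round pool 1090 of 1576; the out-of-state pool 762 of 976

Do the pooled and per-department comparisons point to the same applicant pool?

Arts: the regular-round pool 76/211 = 36.0%, the out-of-state pool 90/189 = 47.6% → the out-of-state pool
Engineering: the regular-round pool 2/92 = 2.2%, the out-of-state pool 7/60 = 11.7% → the out-of-state pool
Medicine: the regular-round pool 129/280 = 46.1%, the out-of-state pool 173/326 = 53.1% → the out-of-state pool
Sciences: the regular-round pool 1090/1576 = 69.2%, the out-of-state pool 762/976 = 78.1% → the out-of-state pool
Overall: the regular-round pool 1297/2159 = 60.1%, the out-of-state pool 1032/1551 = 66.5% → the out-of-state pool
The out-of-state pool wins overall and in every department group — no reversal.

Yes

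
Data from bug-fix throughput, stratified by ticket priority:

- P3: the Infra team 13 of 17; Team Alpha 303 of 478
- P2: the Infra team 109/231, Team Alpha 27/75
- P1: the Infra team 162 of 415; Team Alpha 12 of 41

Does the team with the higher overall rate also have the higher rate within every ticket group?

No

P3: the Infra team 13/17 = 76.5%, Team Alpha 303/478 = 63.4% → the Infra team
P2: the Infra team 109/231 = 47.2%, Team Alpha 27/75 = 36.0% → the Infra team
P1: the Infra team 162/415 = 39.0%, Team Alpha 12/41 = 29.3% → the Infra team
Overall: the Infra team 284/663 = 42.8%, Team Alpha 342/594 = 57.6% → Team Alpha
The Infra team wins each ticket group but Team Alpha wins overall — the comparison reverses. The Infra team's tickets skew toward P1, which has a lower base rate.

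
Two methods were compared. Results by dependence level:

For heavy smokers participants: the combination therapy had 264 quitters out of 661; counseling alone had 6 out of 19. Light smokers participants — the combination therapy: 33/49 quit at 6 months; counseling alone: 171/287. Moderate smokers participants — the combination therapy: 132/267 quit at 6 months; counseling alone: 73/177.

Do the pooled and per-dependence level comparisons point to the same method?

Heavy smokers: the combination therapy 264/661 = 39.9%, counseling alone 6/19 = 31.6% → the combination therapy
Light smokers: the combination therapy 33/49 = 67.3%, counseling alone 171/287 = 59.6% → the combination therapy
Moderate smokers: the combination therapy 132/267 = 49.4%, counseling alone 73/177 = 41.2% → the combination therapy
Overall: the combination therapy 429/977 = 43.9%, counseling alone 250/483 = 51.8% → counseling alone
The combination therapy wins each dependence group but counseling alone wins overall — the comparison reverses. The combination therapy's participants skew toward heavy smokers, which has a lower base rate.

No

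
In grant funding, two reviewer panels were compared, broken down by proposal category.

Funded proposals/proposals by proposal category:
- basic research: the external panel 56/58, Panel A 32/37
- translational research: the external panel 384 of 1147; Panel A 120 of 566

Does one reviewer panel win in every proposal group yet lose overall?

No

Basic research: the external panel 56/58 = 96.6%, Panel A 32/37 = 86.5% → the external panel
Translational research: the external panel 384/1147 = 33.5%, Panel A 120/566 = 21.2% → the external panel
Overall: the external panel 440/1205 = 36.5%, Panel A 152/603 = 25.2% → the external panel
The external panel wins overall and in every proposal group — no reversal.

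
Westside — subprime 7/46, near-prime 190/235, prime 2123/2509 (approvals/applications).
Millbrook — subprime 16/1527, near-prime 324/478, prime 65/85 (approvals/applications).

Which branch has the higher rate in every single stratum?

Westside

Subprime: Westside 7/46 = 15.2%, Millbrook 16/1527 = 1.0% → Westside
Near-prime: Westside 190/235 = 80.9%, Millbrook 324/478 = 67.8% → Westside
Prime: Westside 2123/2509 = 84.6%, Millbrook 65/85 = 76.5% → Westside
Westside has the higher rate in all 3 groups.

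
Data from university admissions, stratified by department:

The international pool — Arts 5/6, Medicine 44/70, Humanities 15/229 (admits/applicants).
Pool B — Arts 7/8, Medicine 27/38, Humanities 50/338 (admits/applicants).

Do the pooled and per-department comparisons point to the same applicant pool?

Arts: the international pool 5/6 = 83.3%, Pool B 7/8 = 87.5% → Pool B
Medicine: the international pool 44/70 = 62.9%, Pool B 27/38 = 71.1% → Pool B
Humanities: the international pool 15/229 = 6.6%, Pool B 50/338 = 14.8% → Pool B
Overall: the international pool 64/305 = 21.0%, Pool B 84/384 = 21.9% → Pool B
Pool B wins overall and in every department group — no reversal.

Yes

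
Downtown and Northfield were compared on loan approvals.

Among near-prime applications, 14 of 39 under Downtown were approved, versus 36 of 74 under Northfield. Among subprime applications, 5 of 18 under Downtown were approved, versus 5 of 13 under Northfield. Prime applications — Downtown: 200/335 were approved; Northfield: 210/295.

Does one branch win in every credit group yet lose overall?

No

Near-prime: Downtown 14/39 = 35.9%, Northfield 36/74 = 48.6% → Northfield
Subprime: Downtown 5/18 = 27.8%, Northfield 5/13 = 38.5% → Northfield
Prime: Downtown 200/335 = 59.7%, Northfield 210/295 = 71.2% → Northfield
Overall: Downtown 219/392 = 55.9%, Northfield 251/382 = 65.7% → Northfield
Northfield wins overall and in every credit group — no reversal.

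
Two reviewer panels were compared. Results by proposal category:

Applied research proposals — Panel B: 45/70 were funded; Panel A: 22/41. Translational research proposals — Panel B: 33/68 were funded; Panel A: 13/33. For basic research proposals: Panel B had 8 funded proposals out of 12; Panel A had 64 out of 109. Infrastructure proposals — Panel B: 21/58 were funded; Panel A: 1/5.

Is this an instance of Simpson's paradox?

Yes

Applied research: Panel B 45/70 = 64.3%, Panel A 22/41 = 53.7% → Panel B
Translational research: Panel B 33/68 = 48.5%, Panel A 13/33 = 39.4% → Panel B
Basic research: Panel B 8/12 = 66.7%, Panel A 64/109 = 58.7% → Panel B
Infrastructure: Panel B 21/58 = 36.2%, Panel A 1/5 = 20.0% → Panel B
Overall: Panel B 107/208 = 51.4%, Panel A 100/188 = 53.2% → Panel A
Panel B wins each proposal group but Panel A wins overall — the comparison reverses. Panel B's proposals skew toward infrastructure, which has a lower base rate.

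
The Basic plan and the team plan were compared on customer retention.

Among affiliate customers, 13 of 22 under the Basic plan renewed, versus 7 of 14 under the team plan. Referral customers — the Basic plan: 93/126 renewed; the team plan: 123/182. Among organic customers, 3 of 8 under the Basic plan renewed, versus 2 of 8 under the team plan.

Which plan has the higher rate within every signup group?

the Basic plan

Affiliate: the Basic plan 13/22 = 59.1%, the team plan 7/14 = 50.0% → the Basic plan
Referral: the Basic plan 93/126 = 73.8%, the team plan 123/182 = 67.6% → the Basic plan
Organic: the Basic plan 3/8 = 37.5%, the team plan 2/8 = 25.0% → the Basic plan
The Basic plan has the higher rate in all 3 groups.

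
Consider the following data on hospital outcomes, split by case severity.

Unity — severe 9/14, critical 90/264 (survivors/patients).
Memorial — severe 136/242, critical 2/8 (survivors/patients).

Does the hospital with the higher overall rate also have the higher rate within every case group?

Severe: Unity 9/14 = 64.3%, Memorial 136/242 = 56.2% → Unity
Critical: Unity 90/264 = 34.1%, Memorial 2/8 = 25.0% → Unity
Overall: Unity 99/278 = 35.6%, Memorial 138/250 = 55.2% → Memorial
Unity wins each case group but Memorial wins overall — the comparison reverses. Unity's patients skew toward critical, which has a lower base rate.

No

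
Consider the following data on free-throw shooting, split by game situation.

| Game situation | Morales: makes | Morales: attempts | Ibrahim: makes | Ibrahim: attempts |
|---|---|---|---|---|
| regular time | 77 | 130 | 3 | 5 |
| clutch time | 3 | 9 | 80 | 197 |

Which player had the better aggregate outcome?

Regular time: Morales 77/130 = 59.2%, Ibrahim 3/5 = 60.0% → Ibrahim
Clutch time: Morales 3/9 = 33.3%, Ibrahim 80/197 = 40.6% → Ibrahim
Overall: Morales 80/139 = 57.6%, Ibrahim 83/202 = 41.1% → Morales
(Ibrahim wins every game group but Morales wins overall — Ibrahim's attempts skew toward the low-rate clutch time group.)

Morales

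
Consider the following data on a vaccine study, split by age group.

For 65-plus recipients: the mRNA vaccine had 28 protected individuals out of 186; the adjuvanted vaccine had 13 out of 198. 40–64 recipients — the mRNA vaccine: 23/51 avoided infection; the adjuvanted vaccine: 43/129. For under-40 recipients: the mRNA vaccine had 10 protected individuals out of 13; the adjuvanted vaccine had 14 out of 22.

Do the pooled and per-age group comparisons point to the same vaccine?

65-plus: the mRNA vaccine 28/186 = 15.1%, the adjuvanted vaccine 13/198 = 6.6% → the mRNA vaccine
40–64: the mRNA vaccine 23/51 = 45.1%, the adjuvanted vaccine 43/129 = 33.3% → the mRNA vaccine
Under-40: the mRNA vaccine 10/13 = 76.9%, the adjuvanted vaccine 14/22 = 63.6% → the mRNA vaccine
Overall: the mRNA vaccine 61/250 = 24.4%, the adjuvanted vaccine 70/349 = 20.1% → the mRNA vaccine
The mRNA vaccine wins overall and in every age group — no reversal.

Yes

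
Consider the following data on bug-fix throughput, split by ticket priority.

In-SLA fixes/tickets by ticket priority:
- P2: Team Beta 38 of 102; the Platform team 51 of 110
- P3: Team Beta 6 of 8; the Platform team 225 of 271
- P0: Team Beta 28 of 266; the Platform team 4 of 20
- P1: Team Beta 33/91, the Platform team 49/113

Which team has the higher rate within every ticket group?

the Platform team

P2: Team Beta 38/102 = 37.3%, the Platform team 51/110 = 46.4% → the Platform team
P3: Team Beta 6/8 = 75.0%, the Platform team 225/271 = 83.0% → the Platform team
P0: Team Beta 28/266 = 10.5%, the Platform team 4/20 = 20.0% → the Platform team
P1: Team Beta 33/91 = 36.3%, the Platform team 49/113 = 43.4% → the Platform team
The Platform team has the higher rate in all 4 groups.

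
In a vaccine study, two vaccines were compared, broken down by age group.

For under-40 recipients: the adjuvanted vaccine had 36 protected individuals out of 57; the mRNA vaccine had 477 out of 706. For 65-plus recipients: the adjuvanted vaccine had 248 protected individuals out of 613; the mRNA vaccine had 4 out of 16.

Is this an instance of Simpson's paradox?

Under-40: the adjuvanted vaccine 36/57 = 63.2%, the mRNA vaccine 477/706 = 67.6% → the mRNA vaccine
65-plus: the adjuvanted vaccine 248/613 = 40.5%, the mRNA vaccine 4/16 = 25.0% → the adjuvanted vaccine
Overall: the adjuvanted vaccine 284/670 = 42.4%, the mRNA vaccine 481/722 = 66.6% → the mRNA vaccine
Neither sweeps: the adjuvanted vaccine wins 1 of 2 groups, the mRNA vaccine wins 1. The mRNA vaccine wins overall but not every group — no Simpson reversal.

No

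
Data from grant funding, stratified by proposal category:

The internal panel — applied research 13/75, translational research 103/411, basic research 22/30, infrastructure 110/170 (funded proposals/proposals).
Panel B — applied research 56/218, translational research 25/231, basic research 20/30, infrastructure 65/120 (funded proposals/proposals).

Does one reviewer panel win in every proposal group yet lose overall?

Applied research: the internal panel 13/75 = 17.3%, Panel B 56/218 = 25.7% → Panel B
Translational research: the internal panel 103/411 = 25.1%, Panel B 25/231 = 10.8% → the internal panel
Basic research: the internal panel 22/30 = 73.3%, Panel B 20/30 = 66.7% → the internal panel
Infrastructure: the internal panel 110/170 = 64.7%, Panel B 65/120 = 54.2% → the internal panel
Overall: the internal panel 248/686 = 36.2%, Panel B 166/599 = 27.7% → the internal panel
Neither sweeps: the internal panel wins 3 of 4 groups, Panel B wins 1. The internal panel wins overall but not every group — no Simpson reversal.

No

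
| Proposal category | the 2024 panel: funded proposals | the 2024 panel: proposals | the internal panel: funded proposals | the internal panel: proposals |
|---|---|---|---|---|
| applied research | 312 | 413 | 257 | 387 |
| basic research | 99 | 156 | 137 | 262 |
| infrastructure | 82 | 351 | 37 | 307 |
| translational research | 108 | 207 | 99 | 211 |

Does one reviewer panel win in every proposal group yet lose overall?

No

Applied research: the 2024 panel 312/413 = 75.5%, the internal panel 257/387 = 66.4% → the 2024 panel
Basic research: the 2024 panel 99/156 = 63.5%, the internal panel 137/262 = 52.3% → the 2024 panel
Infrastructure: the 2024 panel 82/351 = 23.4%, the internal panel 37/307 = 12.1% → the 2024 panel
Translational research: the 2024 panel 108/207 = 52.2%, the internal panel 99/211 = 46.9% → the 2024 panel
Overall: the 2024 panel 601/1127 = 53.3%, the internal panel 530/1167 = 45.4% → the 2024 panel
The 2024 panel wins overall and in every proposal group — no reversal.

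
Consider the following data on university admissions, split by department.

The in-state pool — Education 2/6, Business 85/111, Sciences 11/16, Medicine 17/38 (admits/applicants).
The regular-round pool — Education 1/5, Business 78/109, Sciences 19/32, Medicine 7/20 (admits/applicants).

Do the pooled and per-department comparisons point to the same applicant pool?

Education: the in-state pool 2/6 = 33.3%, the regular-round pool 1/5 = 20.0% → the in-state pool
Business: the in-state pool 85/111 = 76.6%, the regular-round pool 78/109 = 71.6% → the in-state pool
Sciences: the in-state pool 11/16 = 68.8%, the regular-round pool 19/32 = 59.4% → the in-state pool
Medicine: the in-state pool 17/38 = 44.7%, the regular-round pool 7/20 = 35.0% → the in-state pool
Overall: the in-state pool 115/171 = 67.3%, the regular-round pool 105/166 = 63.3% → the in-state pool
The in-state pool wins overall and in every department group — no reversal.

Yes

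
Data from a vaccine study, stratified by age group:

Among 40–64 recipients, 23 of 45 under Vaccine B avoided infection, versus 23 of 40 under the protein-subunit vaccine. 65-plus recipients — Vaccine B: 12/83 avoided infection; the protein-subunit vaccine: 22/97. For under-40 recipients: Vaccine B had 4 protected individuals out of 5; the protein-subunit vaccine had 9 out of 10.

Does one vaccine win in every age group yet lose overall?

40–64: Vaccine B 23/45 = 51.1%, the protein-subunit vaccine 23/40 = 57.5% → the protein-subunit vaccine
65-plus: Vaccine B 12/83 = 14.5%, the protein-subunit vaccine 22/97 = 22.7% → the protein-subunit vaccine
Under-40: Vaccine B 4/5 = 80.0%, the protein-subunit vaccine 9/10 = 90.0% → the protein-subunit vaccine
Overall: Vaccine B 39/133 = 29.3%, the protein-subunit vaccine 54/147 = 36.7% → the protein-subunit vaccine
The protein-subunit vaccine wins overall and in every age group — no reversal.

No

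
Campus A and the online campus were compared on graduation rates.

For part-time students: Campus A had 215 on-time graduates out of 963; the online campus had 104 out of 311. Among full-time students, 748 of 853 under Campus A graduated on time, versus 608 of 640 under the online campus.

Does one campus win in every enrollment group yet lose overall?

No

Part-time: Campus A 215/963 = 22.3%, the online campus 104/311 = 33.4% → the online campus
Full-time: Campus A 748/853 = 87.7%, the online campus 608/640 = 95.0% → the online campus
Overall: Campus A 963/1816 = 53.0%, the online campus 712/951 = 74.9% → the online campus
The online campus wins overall and in every enrollment group — no reversal.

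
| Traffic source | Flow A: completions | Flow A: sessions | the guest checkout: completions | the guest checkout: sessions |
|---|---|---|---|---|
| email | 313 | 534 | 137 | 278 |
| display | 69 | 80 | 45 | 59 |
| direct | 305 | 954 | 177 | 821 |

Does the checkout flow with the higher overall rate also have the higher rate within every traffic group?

Email: Flow A 313/534 = 58.6%, the guest checkout 137/278 = 49.3% → Flow A
Display: Flow A 69/80 = 86.2%, the guest checkout 45/59 = 76.3% → Flow A
Direct: Flow A 305/954 = 32.0%, the guest checkout 177/821 = 21.6% → Flow A
Overall: Flow A 687/1568 = 43.8%, the guest checkout 359/1158 = 31.0% → Flow A
Flow A wins overall and in every traffic group — no reversal.

Yes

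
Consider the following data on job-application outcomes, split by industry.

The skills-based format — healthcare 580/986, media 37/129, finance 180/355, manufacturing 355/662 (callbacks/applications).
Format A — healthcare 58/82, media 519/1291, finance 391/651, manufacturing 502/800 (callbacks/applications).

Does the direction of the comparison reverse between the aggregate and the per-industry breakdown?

Yes

Healthcare: the skills-based format 580/986 = 58.8%, Format A 58/82 = 70.7% → Format A
Media: the skills-based format 37/129 = 28.7%, Format A 519/1291 = 40.2% → Format A
Finance: the skills-based format 180/355 = 50.7%, Format A 391/651 = 60.1% → Format A
Manufacturing: the skills-based format 355/662 = 53.6%, Format A 502/800 = 62.8% → Format A
Overall: the skills-based format 1152/2132 = 54.0%, Format A 1470/2824 = 52.1% → the skills-based format
Format A wins each industry group but the skills-based format wins overall — the comparison reverses. Format A's applications skew toward media, which has a lower base rate.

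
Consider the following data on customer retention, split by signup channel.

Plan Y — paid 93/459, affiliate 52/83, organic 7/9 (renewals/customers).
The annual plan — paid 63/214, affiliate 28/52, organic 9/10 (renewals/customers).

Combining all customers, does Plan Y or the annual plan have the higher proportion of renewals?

the annual plan

Paid: Plan Y 93/459 = 20.3%, the annual plan 63/214 = 29.4% → the annual plan
Affiliate: Plan Y 52/83 = 62.7%, the annual plan 28/52 = 53.8% → Plan Y
Organic: Plan Y 7/9 = 77.8%, the annual plan 9/10 = 90.0% → the annual plan
Overall: Plan Y 152/551 = 27.6%, the annual plan 100/276 = 36.2% → the annual plan
(Neither sweeps every signup group, but the annual plan has the higher pooled rate.)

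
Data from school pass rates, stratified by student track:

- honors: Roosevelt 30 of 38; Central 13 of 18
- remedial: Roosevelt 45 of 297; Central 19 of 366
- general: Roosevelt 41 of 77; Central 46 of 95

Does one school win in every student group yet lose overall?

Honors: Roosevelt 30/38 = 78.9%, Central 13/18 = 72.2% → Roosevelt
Remedial: Roosevelt 45/297 = 15.2%, Central 19/366 = 5.2% → Roosevelt
General: Roosevelt 41/77 = 53.2%, Central 46/95 = 48.4% → Roosevelt
Overall: Roosevelt 116/412 = 28.2%, Central 78/479 = 16.3% → Roosevelt
Roosevelt wins overall and in every student group — no reversal.

No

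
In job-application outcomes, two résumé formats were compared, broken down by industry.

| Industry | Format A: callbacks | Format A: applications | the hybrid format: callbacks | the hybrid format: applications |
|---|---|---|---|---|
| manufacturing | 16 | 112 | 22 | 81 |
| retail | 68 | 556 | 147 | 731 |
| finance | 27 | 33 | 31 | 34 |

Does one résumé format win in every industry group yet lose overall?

No

Manufacturing: Format A 16/112 = 14.3%, the hybrid format 22/81 = 27.2% → the hybrid format
Retail: Format A 68/556 = 12.2%, the hybrid format 147/731 = 20.1% → the hybrid format
Finance: Format A 27/33 = 81.8%, the hybrid format 31/34 = 91.2% → the hybrid format
Overall: Format A 111/701 = 15.8%, the hybrid format 200/846 = 23.6% → the hybrid format
The hybrid format wins overall and in every industry group — no reversal.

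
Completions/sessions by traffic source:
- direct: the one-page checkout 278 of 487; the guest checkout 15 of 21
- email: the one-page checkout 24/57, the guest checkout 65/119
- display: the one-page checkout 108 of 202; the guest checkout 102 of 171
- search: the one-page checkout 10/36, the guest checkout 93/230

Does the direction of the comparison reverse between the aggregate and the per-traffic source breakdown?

Yes

Direct: the one-page checkout 278/487 = 57.1%, the guest checkout 15/21 = 71.4% → the guest checkout
Email: the one-page checkout 24/57 = 42.1%, the guest checkout 65/119 = 54.6% → the guest checkout
Display: the one-page checkout 108/202 = 53.5%, the guest checkout 102/171 = 59.6% → the guest checkout
Search: the one-page checkout 10/36 = 27.8%, the guest checkout 93/230 = 40.4% → the guest checkout
Overall: the one-page checkout 420/782 = 53.7%, the guest checkout 275/541 = 50.8% → the one-page checkout
The guest checkout wins each traffic group but the one-page checkout wins overall — the comparison reverses. The guest checkout's sessions skew toward search, which has a lower base rate.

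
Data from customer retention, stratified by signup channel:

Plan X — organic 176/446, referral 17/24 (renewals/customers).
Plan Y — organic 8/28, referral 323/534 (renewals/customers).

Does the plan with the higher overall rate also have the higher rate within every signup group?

Organic: Plan X 176/446 = 39.5%, Plan Y 8/28 = 28.6% → Plan X
Referral: Plan X 17/24 = 70.8%, Plan Y 323/534 = 60.5% → Plan X
Overall: Plan X 193/470 = 41.1%, Plan Y 331/562 = 58.9% → Plan Y
Plan X wins each signup group but Plan Y wins overall — the comparison reverses. Plan X's customers skew toward organic, which has a lower base rate.

No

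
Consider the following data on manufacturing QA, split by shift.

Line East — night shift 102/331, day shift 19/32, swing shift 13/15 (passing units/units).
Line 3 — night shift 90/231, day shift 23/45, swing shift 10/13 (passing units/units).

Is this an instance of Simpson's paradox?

Night shift: Line East 102/331 = 30.8%, Line 3 90/231 = 39.0% → Line 3
Day shift: Line East 19/32 = 59.4%, Line 3 23/45 = 51.1% → Line East
Swing shift: Line East 13/15 = 86.7%, Line 3 10/13 = 76.9% → Line East
Overall: Line East 134/378 = 35.4%, Line 3 123/289 = 42.6% → Line 3
Neither sweeps: Line East wins 2 of 3 groups, Line 3 wins 1. Line 3 wins overall but not every group — no Simpson reversal.

No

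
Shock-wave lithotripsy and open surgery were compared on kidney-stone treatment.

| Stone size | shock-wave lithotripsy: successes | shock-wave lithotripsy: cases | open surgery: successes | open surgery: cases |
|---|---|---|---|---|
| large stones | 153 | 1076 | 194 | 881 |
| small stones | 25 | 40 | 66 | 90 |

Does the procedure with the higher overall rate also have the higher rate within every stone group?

Yes

Large stones: shock-wave lithotripsy 153/1076 = 14.2%, open surgery 194/881 = 22.0% → open surgery
Small stones: shock-wave lithotripsy 25/40 = 62.5%, open surgery 66/90 = 73.3% → open surgery
Overall: shock-wave lithotripsy 178/1116 = 15.9%, open surgery 260/971 = 26.8% → open surgery
Open surgery wins overall and in every stone group — no reversal.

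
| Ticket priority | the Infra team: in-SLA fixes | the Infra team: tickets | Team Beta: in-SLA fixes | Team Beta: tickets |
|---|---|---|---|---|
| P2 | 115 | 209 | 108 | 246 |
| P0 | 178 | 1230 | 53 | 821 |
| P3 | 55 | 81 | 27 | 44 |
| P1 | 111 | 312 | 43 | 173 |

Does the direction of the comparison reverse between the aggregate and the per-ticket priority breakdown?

P2: the Infra team 115/209 = 55.0%, Team Beta 108/246 = 43.9% → the Infra team
P0: the Infra team 178/1230 = 14.5%, Team Beta 53/821 = 6.5% → the Infra team
P3: the Infra team 55/81 = 67.9%, Team Beta 27/44 = 61.4% → the Infra team
P1: the Infra team 111/312 = 35.6%, Team Beta 43/173 = 24.9% → the Infra team
Overall: the Infra team 459/1832 = 25.1%, Team Beta 231/1284 = 18.0% → the Infra team
The Infra team wins overall and in every ticket group — no reversal.

No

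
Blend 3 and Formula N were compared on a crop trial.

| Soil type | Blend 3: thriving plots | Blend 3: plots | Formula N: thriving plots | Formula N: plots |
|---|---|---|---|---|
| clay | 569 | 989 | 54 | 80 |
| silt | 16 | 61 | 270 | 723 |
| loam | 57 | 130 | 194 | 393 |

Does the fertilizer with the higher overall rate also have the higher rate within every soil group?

Clay: Blend 3 569/989 = 57.5%, Formula N 54/80 = 67.5% → Formula N
Silt: Blend 3 16/61 = 26.2%, Formula N 270/723 = 37.3% → Formula N
Loam: Blend 3 57/130 = 43.8%, Formula N 194/393 = 49.4% → Formula N
Overall: Blend 3 642/1180 = 54.4%, Formula N 518/1196 = 43.3% → Blend 3
Formula N wins each soil group but Blend 3 wins overall — the comparison reverses. Formula N's plots skew toward silt, which has a lower base rate.

No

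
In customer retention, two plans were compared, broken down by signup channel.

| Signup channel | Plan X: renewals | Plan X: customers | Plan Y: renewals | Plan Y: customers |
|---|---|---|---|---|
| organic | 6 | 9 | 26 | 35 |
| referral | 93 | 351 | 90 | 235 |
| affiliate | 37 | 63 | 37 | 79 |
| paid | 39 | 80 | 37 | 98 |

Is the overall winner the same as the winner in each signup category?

Organic: Plan X 6/9 = 66.7%, Plan Y 26/35 = 74.3% → Plan Y
Referral: Plan X 93/351 = 26.5%, Plan Y 90/235 = 38.3% → Plan Y
Affiliate: Plan X 37/63 = 58.7%, Plan Y 37/79 = 46.8% → Plan X
Paid: Plan X 39/80 = 48.8%, Plan Y 37/98 = 37.8% → Plan X
Overall: Plan X 175/503 = 34.8%, Plan Y 190/447 = 42.5% → Plan Y
Neither sweeps: Plan X wins 2 of 4 groups, Plan Y wins 2. Plan Y wins overall but not every group — no Simpson reversal.

No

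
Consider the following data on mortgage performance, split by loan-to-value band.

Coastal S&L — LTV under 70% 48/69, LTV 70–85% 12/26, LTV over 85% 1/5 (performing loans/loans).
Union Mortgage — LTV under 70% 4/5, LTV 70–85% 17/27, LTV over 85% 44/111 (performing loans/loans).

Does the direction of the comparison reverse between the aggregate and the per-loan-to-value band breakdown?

LTV under 70%: Coastal S&L 48/69 = 69.6%, Union Mortgage 4/5 = 80.0% → Union Mortgage
LTV 70–85%: Coastal S&L 12/26 = 46.2%, Union Mortgage 17/27 = 63.0% → Union Mortgage
LTV over 85%: Coastal S&L 1/5 = 20.0%, Union Mortgage 44/111 = 39.6% → Union Mortgage
Overall: Coastal S&L 61/100 = 61.0%, Union Mortgage 65/143 = 45.5% → Coastal S&L
Union Mortgage wins each loan-to-value group but Coastal S&L wins overall — the comparison reverses. Union Mortgage's loans skew toward LTV over 85%, which has a lower base rate.

Yes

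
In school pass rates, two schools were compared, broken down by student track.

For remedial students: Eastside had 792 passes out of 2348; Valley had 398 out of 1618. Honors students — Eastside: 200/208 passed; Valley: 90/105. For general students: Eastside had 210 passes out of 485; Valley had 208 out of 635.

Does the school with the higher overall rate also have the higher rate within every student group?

Yes

Remedial: Eastside 792/2348 = 33.7%, Valley 398/1618 = 24.6% → Eastside
Honors: Eastside 200/208 = 96.2%, Valley 90/105 = 85.7% → Eastside
General: Eastside 210/485 = 43.3%, Valley 208/635 = 32.8% → Eastside
Overall: Eastside 1202/3041 = 39.5%, Valley 696/2358 = 29.5% → Eastside
Eastside wins overall and in every student group — no reversal.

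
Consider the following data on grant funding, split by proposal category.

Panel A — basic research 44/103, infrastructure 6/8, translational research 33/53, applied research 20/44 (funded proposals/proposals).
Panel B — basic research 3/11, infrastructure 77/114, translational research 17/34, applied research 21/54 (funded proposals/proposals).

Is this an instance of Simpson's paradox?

Yes

Basic research: Panel A 44/103 = 42.7%, Panel B 3/11 = 27.3% → Panel A
Infrastructure: Panel A 6/8 = 75.0%, Panel B 77/114 = 67.5% → Panel A
Translational research: Panel A 33/53 = 62.3%, Panel B 17/34 = 50.0% → Panel A
Applied research: Panel A 20/44 = 45.5%, Panel B 21/54 = 38.9% → Panel A
Overall: Panel A 103/208 = 49.5%, Panel B 118/213 = 55.4% → Panel B
Panel A wins each proposal group but Panel B wins overall — the comparison reverses. Panel A's proposals skew toward basic research, which has a lower base rate.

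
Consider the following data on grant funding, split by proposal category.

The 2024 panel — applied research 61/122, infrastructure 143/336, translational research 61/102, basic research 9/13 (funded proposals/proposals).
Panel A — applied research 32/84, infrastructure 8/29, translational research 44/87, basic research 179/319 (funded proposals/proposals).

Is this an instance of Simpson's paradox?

Applied research: the 2024 panel 61/122 = 50.0%, Panel A 32/84 = 38.1% → the 2024 panel
Infrastructure: the 2024 panel 143/336 = 42.6%, Panel A 8/29 = 27.6% → the 2024 panel
Translational research: the 2024 panel 61/102 = 59.8%, Panel A 44/87 = 50.6% → the 2024 panel
Basic research: the 2024 panel 9/13 = 69.2%, Panel A 179/319 = 56.1% → the 2024 panel
Overall: the 2024 panel 274/573 = 47.8%, Panel A 263/519 = 50.7% → Panel A
The 2024 panel wins each proposal group but Panel A wins overall — the comparison reverses. The 2024 panel's proposals skew toward infrastructure, which has a lower base rate.

Yes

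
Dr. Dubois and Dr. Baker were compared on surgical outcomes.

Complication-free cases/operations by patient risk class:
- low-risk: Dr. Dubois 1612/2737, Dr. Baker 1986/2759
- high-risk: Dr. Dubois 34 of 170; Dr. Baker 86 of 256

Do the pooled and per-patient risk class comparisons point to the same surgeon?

Low-risk: Dr. Dubois 1612/2737 = 58.9%, Dr. Baker 1986/2759 = 72.0% → Dr. Baker
High-risk: Dr. Dubois 34/170 = 20.0%, Dr. Baker 86/256 = 33.6% → Dr. Baker
Overall: Dr. Dubois 1646/2907 = 56.6%, Dr. Baker 2072/3015 = 68.7% → Dr. Baker
Dr. Baker wins overall and in every patient risk group — no reversal.

Yes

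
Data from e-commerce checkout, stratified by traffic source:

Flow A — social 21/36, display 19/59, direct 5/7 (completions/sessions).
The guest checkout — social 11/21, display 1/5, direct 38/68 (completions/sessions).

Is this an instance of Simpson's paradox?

Yes

Social: Flow A 21/36 = 58.3%, the guest checkout 11/21 = 52.4% → Flow A
Display: Flow A 19/59 = 32.2%, the guest checkout 1/5 = 20.0% → Flow A
Direct: Flow A 5/7 = 71.4%, the guest checkout 38/68 = 55.9% → Flow A
Overall: Flow A 45/102 = 44.1%, the guest checkout 50/94 = 53.2% → the guest checkout
Flow A wins each traffic group but the guest checkout wins overall — the comparison reverses. Flow A's sessions skew toward display, which has a lower base rate.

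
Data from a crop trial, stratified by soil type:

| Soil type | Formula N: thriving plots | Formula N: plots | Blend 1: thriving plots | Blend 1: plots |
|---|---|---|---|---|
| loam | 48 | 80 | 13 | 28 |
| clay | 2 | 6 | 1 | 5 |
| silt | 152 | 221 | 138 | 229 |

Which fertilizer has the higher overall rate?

Loam: Formula N 48/80 = 60.0%, Blend 1 13/28 = 46.4% → Formula N
Clay: Formula N 2/6 = 33.3%, Blend 1 1/5 = 20.0% → Formula N
Silt: Formula N 152/221 = 68.8%, Blend 1 138/229 = 60.3% → Formula N
Overall: Formula N 202/307 = 65.8%, Blend 1 152/262 = 58.0% → Formula N

Formula N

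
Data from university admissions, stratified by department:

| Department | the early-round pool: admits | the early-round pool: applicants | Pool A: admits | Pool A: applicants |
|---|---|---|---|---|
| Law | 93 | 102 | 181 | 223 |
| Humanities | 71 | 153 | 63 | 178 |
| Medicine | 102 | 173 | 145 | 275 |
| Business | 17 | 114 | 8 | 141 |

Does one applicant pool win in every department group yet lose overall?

Law: the early-round pool 93/102 = 91.2%, Pool A 181/223 = 81.2% → the early-round pool
Humanities: the early-round pool 71/153 = 46.4%, Pool A 63/178 = 35.4% → the early-round pool
Medicine: the early-round pool 102/173 = 59.0%, Pool A 145/275 = 52.7% → the early-round pool
Business: the early-round pool 17/114 = 14.9%, Pool A 8/141 = 5.7% → the early-round pool
Overall: the early-round pool 283/542 = 52.2%, Pool A 397/817 = 48.6% → the early-round pool
The early-round pool wins overall and in every department group — no reversal.

No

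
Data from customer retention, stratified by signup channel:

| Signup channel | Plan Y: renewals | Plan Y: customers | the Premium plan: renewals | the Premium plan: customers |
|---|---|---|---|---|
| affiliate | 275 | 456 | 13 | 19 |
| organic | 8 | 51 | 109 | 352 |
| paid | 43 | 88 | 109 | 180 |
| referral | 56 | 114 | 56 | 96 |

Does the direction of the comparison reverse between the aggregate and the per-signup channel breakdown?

Yes

Affiliate: Plan Y 275/456 = 60.3%, the Premium plan 13/19 = 68.4% → the Premium plan
Organic: Plan Y 8/51 = 15.7%, the Premium plan 109/352 = 31.0% → the Premium plan
Paid: Plan Y 43/88 = 48.9%, the Premium plan 109/180 = 60.6% → the Premium plan
Referral: Plan Y 56/114 = 49.1%, the Premium plan 56/96 = 58.3% → the Premium plan
Overall: Plan Y 382/709 = 53.9%, the Premium plan 287/647 = 44.4% → Plan Y
The Premium plan wins each signup group but Plan Y wins overall — the comparison reverses. The Premium plan's customers skew toward organic, which has a lower base rate.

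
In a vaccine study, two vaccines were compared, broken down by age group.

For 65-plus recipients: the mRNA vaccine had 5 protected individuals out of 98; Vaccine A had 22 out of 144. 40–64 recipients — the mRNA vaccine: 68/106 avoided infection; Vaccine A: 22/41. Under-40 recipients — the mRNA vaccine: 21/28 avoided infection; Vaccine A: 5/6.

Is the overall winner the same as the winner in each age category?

65-plus: the mRNA vaccine 5/98 = 5.1%, Vaccine A 22/144 = 15.3% → Vaccine A
40–64: the mRNA vaccine 68/106 = 64.2%, Vaccine A 22/41 = 53.7% → the mRNA vaccine
Under-40: the mRNA vaccine 21/28 = 75.0%, Vaccine A 5/6 = 83.3% → Vaccine A
Overall: the mRNA vaccine 94/232 = 40.5%, Vaccine A 49/191 = 25.7% → the mRNA vaccine
Neither sweeps: the mRNA vaccine wins 1 of 3 groups, Vaccine A wins 2. The mRNA vaccine wins overall but not every group — no Simpson reversal.

No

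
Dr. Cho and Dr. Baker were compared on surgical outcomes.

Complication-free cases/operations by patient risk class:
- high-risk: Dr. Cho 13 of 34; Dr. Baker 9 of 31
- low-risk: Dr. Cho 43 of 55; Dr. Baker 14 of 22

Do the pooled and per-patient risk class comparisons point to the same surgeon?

High-risk: Dr. Cho 13/34 = 38.2%, Dr. Baker 9/31 = 29.0% → Dr. Cho
Low-risk: Dr. Cho 43/55 = 78.2%, Dr. Baker 14/22 = 63.6% → Dr. Cho
Overall: Dr. Cho 56/89 = 62.9%, Dr. Baker 23/53 = 43.4% → Dr. Cho
Dr. Cho wins overall and in every patient risk group — no reversal.

Yes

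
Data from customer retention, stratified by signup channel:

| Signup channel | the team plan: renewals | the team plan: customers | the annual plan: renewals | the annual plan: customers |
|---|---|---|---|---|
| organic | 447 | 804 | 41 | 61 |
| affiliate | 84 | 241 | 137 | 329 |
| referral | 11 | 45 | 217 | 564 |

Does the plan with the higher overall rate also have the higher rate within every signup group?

No

Organic: the team plan 447/804 = 55.6%, the annual plan 41/61 = 67.2% → the annual plan
Affiliate: the team plan 84/241 = 34.9%, the annual plan 137/329 = 41.6% → the annual plan
Referral: the team plan 11/45 = 24.4%, the annual plan 217/564 = 38.5% → the annual plan
Overall: the team plan 542/1090 = 49.7%, the annual plan 395/954 = 41.4% → the team plan
The annual plan wins each signup group but the team plan wins overall — the comparison reverses. The annual plan's customers skew toward referral, which has a lower base rate.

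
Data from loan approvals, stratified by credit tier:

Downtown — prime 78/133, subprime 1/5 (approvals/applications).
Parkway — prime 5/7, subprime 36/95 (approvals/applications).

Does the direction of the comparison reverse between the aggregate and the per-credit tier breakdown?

Yes

Prime: Downtown 78/133 = 58.6%, Parkway 5/7 = 71.4% → Parkway
Subprime: Downtown 1/5 = 20.0%, Parkway 36/95 = 37.9% → Parkway
Overall: Downtown 79/138 = 57.2%, Parkway 41/102 = 40.2% → Downtown
Parkway wins each credit group but Downtown wins overall — the comparison reverses. Parkway's applications skew toward subprime, which has a lower base rate.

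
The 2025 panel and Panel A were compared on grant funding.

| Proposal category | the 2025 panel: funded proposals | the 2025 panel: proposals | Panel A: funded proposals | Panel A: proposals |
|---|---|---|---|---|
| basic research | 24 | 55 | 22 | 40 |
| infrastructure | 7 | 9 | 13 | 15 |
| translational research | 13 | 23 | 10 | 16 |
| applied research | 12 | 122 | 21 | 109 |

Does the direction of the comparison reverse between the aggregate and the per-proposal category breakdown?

No

Basic research: the 2025 panel 24/55 = 43.6%, Panel A 22/40 = 55.0% → Panel A
Infrastructure: the 2025 panel 7/9 = 77.8%, Panel A 13/15 = 86.7% → Panel A
Translational research: the 2025 panel 13/23 = 56.5%, Panel A 10/16 = 62.5% → Panel A
Applied research: the 2025 panel 12/122 = 9.8%, Panel A 21/109 = 19.3% → Panel A
Overall: the 2025 panel 56/209 = 26.8%, Panel A 66/180 = 36.7% → Panel A
Panel A wins overall and in every proposal group — no reversal.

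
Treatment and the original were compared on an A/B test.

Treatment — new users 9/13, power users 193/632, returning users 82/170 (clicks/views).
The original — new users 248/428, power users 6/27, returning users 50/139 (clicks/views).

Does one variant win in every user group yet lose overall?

Yes

New users: Treatment 9/13 = 69.2%, the original 248/428 = 57.9% → Treatment
Power users: Treatment 193/632 = 30.5%, the original 6/27 = 22.2% → Treatment
Returning users: Treatment 82/170 = 48.2%, the original 50/139 = 36.0% → Treatment
Overall: Treatment 284/815 = 34.8%, the original 304/594 = 51.2% → the original
Treatment wins each user group but the original wins overall — the comparison reverses. Treatment's views skew toward power users, which has a lower base rate.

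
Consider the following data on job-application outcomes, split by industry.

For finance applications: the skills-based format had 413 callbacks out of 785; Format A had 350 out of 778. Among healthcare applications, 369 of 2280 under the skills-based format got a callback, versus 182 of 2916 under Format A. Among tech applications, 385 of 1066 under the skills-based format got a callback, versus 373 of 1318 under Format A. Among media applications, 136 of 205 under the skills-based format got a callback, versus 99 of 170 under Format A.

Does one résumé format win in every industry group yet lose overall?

Finance: the skills-based format 413/785 = 52.6%, Format A 350/778 = 45.0% → the skills-based format
Healthcare: the skills-based format 369/2280 = 16.2%, Format A 182/2916 = 6.2% → the skills-based format
Tech: the skills-based format 385/1066 = 36.1%, Format A 373/1318 = 28.3% → the skills-based format
Media: the skills-based format 136/205 = 66.3%, Format A 99/170 = 58.2% → the skills-based format
Overall: the skills-based format 1303/4336 = 30.1%, Format A 1004/5182 = 19.4% → the skills-based format
The skills-based format wins overall and in every industry group — no reversal.

No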